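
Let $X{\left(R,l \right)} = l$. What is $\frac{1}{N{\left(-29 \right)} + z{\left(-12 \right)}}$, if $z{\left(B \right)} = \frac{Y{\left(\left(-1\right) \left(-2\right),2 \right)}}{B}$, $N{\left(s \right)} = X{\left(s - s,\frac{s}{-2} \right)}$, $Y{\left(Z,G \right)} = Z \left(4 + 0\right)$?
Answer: $\frac{6}{83} \approx 0.072289$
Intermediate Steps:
$Y{\left(Z,G \right)} = 4 Z$ ($Y{\left(Z,G \right)} = Z 4 = 4 Z$)
$N{\left(s \right)} = - \frac{s}{2}$ ($N{\left(s \right)} = \frac{s}{-2} = s \left(- \frac{1}{2}\right) = - \frac{s}{2}$)
$z{\left(B \right)} = \frac{8}{B}$ ($z{\left(B \right)} = \frac{4 \left(\left(-1\right) \left(-2\right)\right)}{B} = \frac{4 \cdot 2}{B} = \frac{8}{B}$)
$\frac{1}{N{\left(-29 \right)} + z{\left(-12 \right)}} = \frac{1}{\left(- \frac{1}{2}\right) \left(-29\right) + \frac{8}{-12}} = \frac{1}{\frac{29}{2} + 8 \left(- \frac{1}{12}\right)} = \frac{1}{\frac{29}{2} - \frac{2}{3}} = \frac{1}{\frac{83}{6}} = \frac{6}{83}$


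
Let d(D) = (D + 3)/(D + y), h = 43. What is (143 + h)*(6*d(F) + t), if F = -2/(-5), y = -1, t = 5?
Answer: -5394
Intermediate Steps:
F = 2/5 (F = -2*(-1/5) = 2/5 ≈ 0.40000)
d(D) = (3 + D)/(-1 + D) (d(D) = (D + 3)/(D - 1) = (3 + D)/(-1 + D))
(143 + h)*(6*d(F) + t) = (143 + 43)*(6*((3 + 2/5)/(-1 + 2/5)) + 5) = 186*(6*((17/5)/(-3/5)) + 5) = 186*(6*(-5/3*17/5) + 5) = 186*(6*(-17/3) + 5) = 186*(-34 + 5) = 186*(-29) = -5394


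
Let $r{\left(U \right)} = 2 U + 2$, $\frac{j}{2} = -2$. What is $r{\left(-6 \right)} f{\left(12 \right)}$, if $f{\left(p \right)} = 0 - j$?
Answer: $-40$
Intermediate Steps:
$j = -4$ ($j = 2 \left(-2\right) = -4$)
$f{\left(p \right)} = 4$ ($f{\left(p \right)} = 0 - -4 = 0 + 4 = 4$)
$r{\left(U \right)} = 2 + 2 U$
$r{\left(-6 \right)} f{\left(12 \right)} = \left(2 + 2 \left(-6\right)\right) 4 = \left(2 - 12\right) 4 = \left(-10\right) 4 = -40$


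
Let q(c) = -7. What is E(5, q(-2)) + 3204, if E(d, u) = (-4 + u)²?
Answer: 3325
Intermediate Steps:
E(5, q(-2)) + 3204 = (-4 - 7)² + 3204 = (-11)² + 3204 = 121 + 3204 = 3325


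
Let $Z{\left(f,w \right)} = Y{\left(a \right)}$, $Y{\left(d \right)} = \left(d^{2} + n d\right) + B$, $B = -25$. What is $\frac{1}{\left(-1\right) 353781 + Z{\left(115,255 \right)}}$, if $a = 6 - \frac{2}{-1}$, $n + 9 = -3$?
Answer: $- \frac{1}{353838} \approx -2.8262 \cdot 10^{-6}$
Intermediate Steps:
$n = -12$ ($n = -9 - 3 = -12$)
$a = 8$ ($a = 6 - -2 = 6 + 2 = 8$)
$Y{\left(d \right)} = -25 + d^{2} - 12 d$ ($Y{\left(d \right)} = \left(d^{2} - 12 d\right) - 25 = -25 + d^{2} - 12 d$)
$Z{\left(f,w \right)} = -57$ ($Z{\left(f,w \right)} = -25 + 8^{2} - 96 = -25 + 64 - 96 = -57$)
$\frac{1}{\left(-1\right) 353781 + Z{\left(115,255 \right)}} = \frac{1}{\left(-1\right) 353781 - 57} = \frac{1}{-353781 - 57} = \frac{1}{-353838} = - \frac{1}{353838}$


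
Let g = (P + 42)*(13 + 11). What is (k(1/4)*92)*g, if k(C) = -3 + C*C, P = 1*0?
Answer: -272412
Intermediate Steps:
P = 0
g = 1008 (g = (0 + 42)*(13 + 11) = 42*24 = 1008)
k(C) = -3 + C²
(k(1/4)*92)*g = ((-3 + (1/4)²)*92)*1008 = ((-3 + (1*(¼))²)*92)*1008 = ((-3 + (¼)²)*92)*1008 = ((-3 + 1/16)*92)*1008 = -47/16*92*1008 = -1081/4*1008 = -272412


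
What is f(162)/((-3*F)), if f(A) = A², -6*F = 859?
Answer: 52488/859 ≈ 61.104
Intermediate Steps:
F = -859/6 (F = -⅙*859 = -859/6 ≈ -143.17)
f(162)/((-3*F)) = 162²/((-3*(-859/6))) = 26244/(859/2) = 26244*(2/859) = 52488/859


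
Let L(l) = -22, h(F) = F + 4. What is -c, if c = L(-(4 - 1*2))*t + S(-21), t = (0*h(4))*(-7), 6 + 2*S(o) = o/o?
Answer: 5/2 ≈ 2.5000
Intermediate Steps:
h(F) = 4 + F
S(o) = -5/2 (S(o) = -3 + (o/o)/2 = -3 + (½)*1 = -3 + ½ = -5/2)
t = 0 (t = (0*(4 + 4))*(-7) = (0*8)*(-7) = 0*(-7) = 0)
c = -5/2 (c = -22*0 - 5/2 = 0 - 5/2 = -5/2 ≈ -2.5000)
-c = -1*(-5/2) = 5/2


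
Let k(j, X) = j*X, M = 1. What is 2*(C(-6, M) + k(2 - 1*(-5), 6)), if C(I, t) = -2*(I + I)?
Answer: 132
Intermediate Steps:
C(I, t) = -4*I
k(j, X) = X*j
2*(C(-6, M) + k(2 - 1*(-5), 6)) = 2*(-4*(-6) + 6*(2 - 1*(-5))) = 2*(24 + 6*(2 + 5)) = 2*(24 + 6*7) = 2*(24 + 42) = 2*66 = 132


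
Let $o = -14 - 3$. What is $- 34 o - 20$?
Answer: $558$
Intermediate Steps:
$o = -17$ ($o = -14 - 3 = -17$)
$- 34 o - 20 = \left(-34\right) \left(-17\right) - 20 = 578 - 20 = 558$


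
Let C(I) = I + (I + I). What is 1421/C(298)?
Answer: 1421/894 ≈ 1.5895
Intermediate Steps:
C(I) = 3*I (C(I) = I + 2*I = 3*I)
1421/C(298) = 1421/((3*298)) = 1421/894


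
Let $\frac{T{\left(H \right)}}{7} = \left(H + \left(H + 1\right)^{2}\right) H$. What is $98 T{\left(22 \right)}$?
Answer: $8315692$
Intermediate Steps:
$T{\left(H \right)} = 7 H \left(H + \left(1 + H\right)^{2}\right)$ ($T{\left(H \right)} = 7 \left(H + \left(H + 1\right)^{2}\right) H = 7 \left(H + \left(1 + H\right)^{2}\right) H = 7 H \left(H + \left(1 + H\right)^{2}\right)$)
$98 T{\left(22 \right)} = 98 \cdot 7 \cdot 22 \left(22 + \left(1 + 22\right)^{2}\right) = 98 \cdot 7 \cdot 22 \left(22 + 23^{2}\right) = 98 \cdot 7 \cdot 22 \left(22 + 529\right) = 98 \cdot 7 \cdot 22 \cdot 551 = 98 \cdot 84854 = 8315692$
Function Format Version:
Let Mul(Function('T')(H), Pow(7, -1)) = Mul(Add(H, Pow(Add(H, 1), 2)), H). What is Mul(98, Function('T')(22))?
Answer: 8315692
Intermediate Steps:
Function('T')(H) = Mul(7, H, Add(H, Pow(Add(1, H), 2))) (Function('T')(H) = Mul(7, Mul(Add(H, Pow(Add(H, 1), 2)), H)) = Mul(7, Mul(Add(H, Pow(Add(1, H), 2)), H)) = Mul(7, Mul(H, Add(H, Pow(Add(1, H), 2)))) = Mul(7, H, Add(H, Pow(Add(1, H), 2))))
Mul(98, Function('T')(22)) = Mul(98, Mul(7, 22, Add(22, Pow(Add(1, 22), 2)))) = Mul(98, Mul(7, 22, Add(22, Pow(23, 2)))) = Mul(98, Mul(7, 22, Add(22, 529))) = Mul(98, Mul(7, 22, 551)) = Mul(98, 84854) = 8315692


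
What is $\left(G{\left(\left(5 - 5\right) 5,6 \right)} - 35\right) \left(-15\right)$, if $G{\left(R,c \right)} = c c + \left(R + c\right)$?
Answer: $-105$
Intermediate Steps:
$G{\left(R,c \right)} = R + c + c^{2}$ ($G{\left(R,c \right)} = c^{2} + \left(R + c\right) = R + c + c^{2}$)
$\left(G{\left(\left(5 - 5\right) 5,6 \right)} - 35\right) \left(-15\right) = \left(\left(\left(5 - 5\right) 5 + 6 + 6^{2}\right) - 35\right) \left(-15\right) = \left(\left(0 \cdot 5 + 6 + 36\right) - 35\right) \left(-15\right) = \left(\left(0 + 6 + 36\right) - 35\right) \left(-15\right) = \left(42 - 35\right) \left(-15\right) = 7 \left(-15\right) = -105$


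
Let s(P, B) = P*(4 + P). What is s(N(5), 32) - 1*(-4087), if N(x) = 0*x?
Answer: 4087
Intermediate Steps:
N(x) = 0
s(N(5), 32) - 1*(-4087) = 0*(4 + 0) - 1*(-4087) = 0*4 + 4087 = 0 + 4087 = 4087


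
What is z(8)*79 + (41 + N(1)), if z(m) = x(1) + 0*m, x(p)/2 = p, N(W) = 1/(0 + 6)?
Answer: 1195/6 ≈ 199.17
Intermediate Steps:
N(W) = 1/6
x(p) = 2*p
z(m) = 2 (z(m) = 2*1 + 0*m = 2 + 0 = 2)
z(8)*79 + (41 + N(1)) = 2*79 + (41 + 1/6) = 158 + 247/6 = 1195/6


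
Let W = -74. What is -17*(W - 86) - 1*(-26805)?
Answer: 29525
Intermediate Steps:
-17*(W - 86) - 1*(-26805) = -17*(-74 - 86) - 1*(-26805) = -17*(-160) + 26805 = 2720 + 26805 = 29525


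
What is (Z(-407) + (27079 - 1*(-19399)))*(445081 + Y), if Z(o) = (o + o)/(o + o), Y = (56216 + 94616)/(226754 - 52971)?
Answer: 3595041993950145/173783 ≈ 2.0687e+10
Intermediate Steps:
Y = 150832/173783 ≈ 0.86793
Z(o) = 1 (Z(o) = (2*o)/((2*o)) = (2*o)*(1/(2*o)) = 1)
(Z(-407) + (27079 - 1*(-19399)))*(445081 + Y) = (1 + (27079 - 1*(-19399)))*(445081 + 150832/173783) = (1 + (27079 + 19399))*(77347662255/173783) = (1 + 46478)*(77347662255/173783) = 46479*(77347662255/173783) = 3595041993950145/173783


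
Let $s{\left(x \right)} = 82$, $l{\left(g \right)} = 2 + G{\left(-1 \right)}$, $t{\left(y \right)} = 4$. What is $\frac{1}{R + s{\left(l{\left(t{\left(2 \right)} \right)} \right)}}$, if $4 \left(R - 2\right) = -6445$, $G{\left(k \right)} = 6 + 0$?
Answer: $- \frac{4}{6109} \approx -0.00065477$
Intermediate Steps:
$G{\left(k \right)} = 6$
$R = - \frac{6437}{4}$ ($R = 2 + \frac{1}{4} \left(-6445\right) = 2 - \frac{6445}{4} = - \frac{6437}{4} \approx -1609.3$)
$l{\left(g \right)} = 8$ ($l{\left(g \right)} = 2 + 6 = 8$)
$\frac{1}{R + s{\left(l{\left(t{\left(2 \right)} \right)} \right)}} = \frac{1}{- \frac{6437}{4} + 82} = \frac{1}{- \frac{6109}{4}} = - \frac{4}{6109}$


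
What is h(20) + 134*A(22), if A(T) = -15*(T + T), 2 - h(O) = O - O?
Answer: -88438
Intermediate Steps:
h(O) = 2 (h(O) = 2 - (O - O) = 2 - 1*0 = 2 + 0 = 2)
A(T) = -30*T
h(20) + 134*A(22) = 2 + 134*(-30*22) = 2 + 134*(-660) = 2 - 88440 = -88438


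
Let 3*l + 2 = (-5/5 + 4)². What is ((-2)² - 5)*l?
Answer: -7/3 ≈ -2.3333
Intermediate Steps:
l = 7/3 (l = -⅔ + (-5/5 + 4)²/3 = -⅔ + (-5*⅕ + 4)²/3 = -⅔ + (-1 + 4)²/3 = -⅔ + (⅓)*3² = -⅔ + (⅓)*9 = -⅔ + 3 = 7/3 ≈ 2.3333)
((-2)² - 5)*l = ((-2)² - 5)*(7/3) = (4 - 5)*(7/3) = -1*7/3 = -7/3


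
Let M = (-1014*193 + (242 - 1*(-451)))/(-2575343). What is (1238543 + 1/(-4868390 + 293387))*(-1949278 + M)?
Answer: -28445352234094794382912660/11782201951029 ≈ -2.4143e+12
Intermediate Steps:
M = 195009/2575343 (M = (-195702 + (242 + 451))*(-1/2575343) = (-195702 + 693)*(-1/2575343) = -195009*(-1/2575343) = 195009/2575343 ≈ 0.075722)
(1238543 + 1/(-4868390 + 293387))*(-1949278 + M) = (1238543 + 1/(-4868390 + 293387))*(-1949278 + 195009/2575343) = (1238543 + 1/(-4575003))*(-5020059257345/2575343) = (1238543 - 1/4575003)*(-5020059257345/2575343) = (5666337940628/4575003)*(-5020059257345/2575343) = -28445352234094794382912660/11782201951029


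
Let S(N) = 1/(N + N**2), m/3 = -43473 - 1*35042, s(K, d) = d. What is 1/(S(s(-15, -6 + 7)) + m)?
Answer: -2/471089 ≈ -4.2455e-6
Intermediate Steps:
m = -235545 (m = 3*(-43473 - 1*35042) = 3*(-43473 - 35042) = 3*(-78515) = -235545)
1/(S(s(-15, -6 + 7)) + m) = 1/(1/((-6 + 7)*(1 + (-6 + 7))) - 235545) = 1/(1/(1*(1 + 1)) - 235545) = 1/(1/2 - 235545) = 1/(-471089/2) = -2/471089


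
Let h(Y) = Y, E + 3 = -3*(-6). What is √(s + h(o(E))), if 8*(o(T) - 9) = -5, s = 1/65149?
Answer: 3*√63194399702/260596 ≈ 2.8940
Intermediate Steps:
E = 15 (E = -3 - 3*(-6) = -3 + 18 = 15)
s = 1/65149 ≈ 1.5349e-5
o(T) = 67/8 (o(T) = 9 + (⅛)*(-5) = 9 - 5/8 = 67/8)
√(s + h(o(E))) = √(1/65149 + 67/8) = √(4364991/521192) = 3*√63194399702/260596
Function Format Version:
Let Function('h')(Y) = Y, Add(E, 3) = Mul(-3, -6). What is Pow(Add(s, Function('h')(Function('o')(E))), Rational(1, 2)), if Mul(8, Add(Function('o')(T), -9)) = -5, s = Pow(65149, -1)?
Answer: Mul(Rational(3, 260596), Pow(63194399702, Rational(1, 2))) ≈ 2.8940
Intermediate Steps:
E = 15 (E = Add(-3, Mul(-3, -6)) = Add(-3, 18) = 15)
s = Rational(1, 65149) ≈ 1.5349e-5
Function('o')(T) = Rational(67, 8) (Function('o')(T) = Add(9, Mul(Rational(1, 8), -5)) = Add(9, Rational(-5, 8)) = Rational(67, 8))
Pow(Add(s, Function('h')(Function('o')(E))), Rational(1, 2)) = Pow(Add(Rational(1, 65149), Rational(67, 8)), Rational(1, 2)) = Pow(Rational(4364991, 521192), Rational(1, 2)) = Mul(Rational(3, 260596), Pow(63194399702, Rational(1, 2)))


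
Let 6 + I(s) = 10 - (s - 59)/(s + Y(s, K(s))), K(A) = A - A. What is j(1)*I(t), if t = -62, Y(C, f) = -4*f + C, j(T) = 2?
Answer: 375/62 ≈ 6.0484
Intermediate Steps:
K(A) = 0
Y(C, f) = C - 4*f
I(s) = 4 - (-59 + s)/(2*s) (I(s) = -6 + (10 - (s - 59)/(s + (s - 4*0))) = -6 + (10 - (-59 + s)/(s + (s + 0))) = -6 + (10 - (-59 + s)/(s + s)) = -6 + (10 - (-59 + s)/(2*s)) = 4 - (-59 + s)/(2*s))
j(1)*I(t) = 2*((½)*(59 + 7*(-62))/(-62)) = 2*((½)*(-1/62)*(59 - 434)) = 2*((½)*(-1/62)*(-375)) = 2*(375/124) = 375/62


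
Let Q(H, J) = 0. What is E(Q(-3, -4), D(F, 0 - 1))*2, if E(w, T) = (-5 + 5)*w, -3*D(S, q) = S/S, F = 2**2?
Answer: 0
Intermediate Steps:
F = 4
D(S, q) = -1/3 (D(S, q) = -S/(3*S) = -1/3*1 = -1/3)
E(w, T) = 0 (E(w, T) = 0*w = 0)
E(Q(-3, -4), D(F, 0 - 1))*2 = 0*2 = 0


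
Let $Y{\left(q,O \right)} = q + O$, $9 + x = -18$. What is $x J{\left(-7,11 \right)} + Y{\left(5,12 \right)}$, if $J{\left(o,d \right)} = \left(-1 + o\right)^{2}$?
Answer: $-1711$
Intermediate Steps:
$x = -27$ ($x = -9 - 18 = -27$)
$Y{\left(q,O \right)} = O + q$
$x J{\left(-7,11 \right)} + Y{\left(5,12 \right)} = - 27 \left(-1 - 7\right)^{2} + \left(12 + 5\right) = - 27 \left(-8\right)^{2} + 17 = \left(-27\right) 64 + 17 = -1728 + 17 = -1711$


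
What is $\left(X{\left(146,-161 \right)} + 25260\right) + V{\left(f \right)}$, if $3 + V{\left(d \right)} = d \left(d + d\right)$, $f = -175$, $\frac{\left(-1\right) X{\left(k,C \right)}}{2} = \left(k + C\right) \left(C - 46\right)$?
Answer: $80297$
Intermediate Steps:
$X{\left(k,C \right)} = - 2 \left(-46 + C\right) \left(C + k\right)$ ($X{\left(k,C \right)} = - 2 \left(k + C\right) \left(C - 46\right) = - 2 \left(C + k\right) \left(-46 + C\right) = - 2 \left(-46 + C\right) \left(C + k\right)$)
$V{\left(d \right)} = -3 + 2 d^{2}$ ($V{\left(d \right)} = -3 + d \left(d + d\right) = -3 + d 2 d = -3 + 2 d^{2}$)
$\left(X{\left(146,-161 \right)} + 25260\right) + V{\left(f \right)} = \left(\left(- 2 \left(-161\right)^{2} + 92 \left(-161\right) + 92 \cdot 146 - \left(-322\right) 146\right) + 25260\right) - \left(3 - 2 \left(-175\right)^{2}\right) = \left(\left(\left(-2\right) 25921 - 14812 + 13432 + 47012\right) + 25260\right) + \left(-3 + 2 \cdot 30625\right) = \left(\left(-51842 - 14812 + 13432 + 47012\right) + 25260\right) + \left(-3 + 61250\right) = \left(-6210 + 25260\right) + 61247 = 19050 + 61247 = 80297$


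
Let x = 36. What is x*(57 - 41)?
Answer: 576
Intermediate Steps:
x*(57 - 41) = 36*(57 - 41) = 36*16 = 576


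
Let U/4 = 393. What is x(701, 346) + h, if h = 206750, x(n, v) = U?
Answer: 208322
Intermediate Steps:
U = 1572 (U = 4*393 = 1572)
x(n, v) = 1572
x(701, 346) + h = 1572 + 206750 = 208322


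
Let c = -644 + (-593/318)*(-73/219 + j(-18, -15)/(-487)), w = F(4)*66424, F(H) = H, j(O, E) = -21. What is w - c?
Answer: 1167365848/4383 ≈ 2.6634e+5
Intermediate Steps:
w = 265696 (w = 4*66424 = 265696)
c = -2820280/4383 (c = -644 + (-593/318)*(-73/219 - 21/(-487)) = -644 + (-593*1/318)*(-73*1/219 - 21*(-1/487)) = -644 - 593*(-⅓ + 21/487)/318 = -644 - 593/318*(-424/1461) = -644 + 2372/4383 = -2820280/4383 ≈ -643.46)
w - c = 265696 - 1*(-2820280/4383) = 265696 + 2820280/4383 = 1167365848/4383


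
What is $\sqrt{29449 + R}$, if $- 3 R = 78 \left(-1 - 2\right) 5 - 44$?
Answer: $\frac{\sqrt{268683}}{3} \approx 172.78$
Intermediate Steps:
$R = \frac{1214}{3}$ ($R = - \frac{78 \left(-1 - 2\right) 5 - 44}{3} = - \frac{78 \left(\left(-3\right) 5\right) - 44}{3} = - \frac{78 \left(-15\right) - 44}{3} = - \frac{-1170 - 44}{3} = \left(- \frac{1}{3}\right) \left(-1214\right) = \frac{1214}{3} \approx 404.67$)
$\sqrt{29449 + R} = \sqrt{29449 + \frac{1214}{3}} = \sqrt{\frac{89561}{3}} = \frac{\sqrt{268683}}{3}$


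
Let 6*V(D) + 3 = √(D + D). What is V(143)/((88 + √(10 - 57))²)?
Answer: (-3 + √286)/(6*(88 + I*√47)²) ≈ 0.00029401 - 4.6089e-5*I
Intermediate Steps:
V(D) = -½ + √2*√D/6 (V(D) = -½ + √(D + D)/6 = -½ + √(2*D)/6 = -½ + (√2*√D)/6 = -½ + √2*√D/6)
V(143)/((88 + √(10 - 57))²) = (-½ + √2*√143/6)/((88 + √(10 - 57))²) = (-½ + √286/6)/((88 + √(-47))²) = (-½ + √286/6)/((88 + I*√47)²) = (-½ + √286/6)/(88 + I*√47)²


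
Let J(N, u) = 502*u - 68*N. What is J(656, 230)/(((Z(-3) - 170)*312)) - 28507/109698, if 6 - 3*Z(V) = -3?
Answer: -64289246/39692393 ≈ -1.6197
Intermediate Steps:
Z(V) = 3 (Z(V) = 2 - 1/3*(-3) = 2 + 1 = 3)
J(N, u) = -68*N + 502*u
J(656, 230)/(((Z(-3) - 170)*312)) - 28507/109698 = (-68*656 + 502*230)/(((3 - 170)*312)) - 28507/109698 = (-44608 + 115460)/((-167*312)) - 28507*1/109698 = 70852/(-52104) - 28507/109698 = 70852*(-1/52104) - 28507/109698 = -17713/13026 - 28507/109698 = -64289246/39692393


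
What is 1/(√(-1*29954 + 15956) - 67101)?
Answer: -22367/1500852733 - I*√13998/4502558199 ≈ -1.4903e-5 - 2.6277e-8*I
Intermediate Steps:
1/(√(-1*29954 + 15956) - 67101) = 1/(√(-29954 + 15956) - 67101) = 1/(√(-13998) - 67101) = 1/(I*√13998 - 67101) = 1/(-67101 + I*√13998)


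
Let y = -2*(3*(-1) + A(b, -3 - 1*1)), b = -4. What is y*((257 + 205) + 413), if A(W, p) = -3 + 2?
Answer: 7000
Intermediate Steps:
A(W, p) = -1
y = 8 (y = -2*(3*(-1) - 1) = -2*(-3 - 1) = -2*(-4) = 8)
y*((257 + 205) + 413) = 8*((257 + 205) + 413) = 8*(462 + 413) = 8*875 = 7000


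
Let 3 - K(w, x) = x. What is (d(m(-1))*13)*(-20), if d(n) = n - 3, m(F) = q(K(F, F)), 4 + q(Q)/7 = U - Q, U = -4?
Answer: 22620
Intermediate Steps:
K(w, x) = 3 - x
q(Q) = -56 - 7*Q (q(Q) = -28 + 7*(-4 - Q) = -28 + (-28 - 7*Q) = -56 - 7*Q)
m(F) = -77 + 7*F (m(F) = -56 - 7*(3 - F) = -56 + (-21 + 7*F) = -77 + 7*F)
d(n) = -3 + n
(d(m(-1))*13)*(-20) = ((-3 + (-77 + 7*(-1)))*13)*(-20) = ((-3 + (-77 - 7))*13)*(-20) = ((-3 - 84)*13)*(-20) = -87*13*(-20) = -1131*(-20) = 22620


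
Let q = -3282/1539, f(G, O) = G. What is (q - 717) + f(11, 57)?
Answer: -363272/513 ≈ -708.13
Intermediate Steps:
q = -1094/513 (q = -3282*1/1539 = -1094/513 ≈ -2.1326)
(q - 717) + f(11, 57) = (-1094/513 - 717) + 11 = -368915/513 + 11 = -363272/513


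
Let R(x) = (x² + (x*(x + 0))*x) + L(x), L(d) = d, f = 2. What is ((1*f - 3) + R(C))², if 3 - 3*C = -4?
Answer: 276676/729 ≈ 379.53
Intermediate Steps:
C = 7/3 (C = 1 - ⅓*(-4) = 1 + 4/3 = 7/3 ≈ 2.3333)
R(x) = x + x² + x³ (R(x) = (x² + (x*(x + 0))*x) + x = (x² + (x*x)*x) + x = (x² + x²*x) + x = (x² + x³) + x = x + x² + x³)
((1*f - 3) + R(C))² = ((1*2 - 3) + 7*(1 + 7/3 + (7/3)²)/3)² = ((2 - 3) + 7*(1 + 7/3 + 49/9)/3)² = (-1 + (7/3)*(79/9))² = (-1 + 553/27)² = (526/27)² = 276676/729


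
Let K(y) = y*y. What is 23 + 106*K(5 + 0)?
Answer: 2673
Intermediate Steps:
K(y) = y²
23 + 106*K(5 + 0) = 23 + 106*(5 + 0)² = 23 + 106*5² = 23 + 106*25 = 23 + 2650 = 2673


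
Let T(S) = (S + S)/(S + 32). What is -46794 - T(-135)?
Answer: -4820052/103 ≈ -46797.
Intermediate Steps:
T(S) = 2*S/(32 + S) (T(S) = (2*S)/(32 + S) = 2*S/(32 + S))
-46794 - T(-135) = -46794 - 2*(-135)/(32 - 135) = -46794 - 2*(-135)/(-103) = -46794 - 2*(-135)*(-1)/103 = -46794 - 1*270/103 = -46794 - 270/103 = -4820052/103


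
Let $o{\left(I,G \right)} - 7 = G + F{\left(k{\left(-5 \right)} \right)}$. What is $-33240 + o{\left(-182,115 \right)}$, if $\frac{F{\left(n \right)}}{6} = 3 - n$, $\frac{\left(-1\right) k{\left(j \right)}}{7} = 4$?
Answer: $-32932$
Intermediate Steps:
$k{\left(j \right)} = -28$ ($k{\left(j \right)} = \left(-7\right) 4 = -28$)
$F{\left(n \right)} = 18 - 6 n$ ($F{\left(n \right)} = 6 \left(3 - n\right) = 18 - 6 n$)
$o{\left(I,G \right)} = 193 + G$ ($o{\left(I,G \right)} = 7 + \left(G + \left(18 - -168\right)\right) = 7 + \left(G + \left(18 + 168\right)\right) = 7 + \left(G + 186\right) = 7 + \left(186 + G\right) = 193 + G$)
$-33240 + o{\left(-182,115 \right)} = -33240 + \left(193 + 115\right) = -33240 + 308 = -32932$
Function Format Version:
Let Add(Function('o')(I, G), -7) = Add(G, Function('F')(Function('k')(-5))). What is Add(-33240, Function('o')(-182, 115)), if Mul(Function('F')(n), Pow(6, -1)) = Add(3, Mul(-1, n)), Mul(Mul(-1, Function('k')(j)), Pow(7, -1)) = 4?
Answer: -32932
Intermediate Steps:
Function('k')(j) = -28 (Function('k')(j) = Mul(-7, 4) = -28)
Function('F')(n) = Add(18, Mul(-6, n)) (Function('F')(n) = Mul(6, Add(3, Mul(-1, n))) = Add(18, Mul(-6, n)))
Function('o')(I, G) = Add(193, G) (Function('o')(I, G) = Add(7, Add(G, Add(18, Mul(-6, -28)))) = Add(7, Add(G, Add(18, 168))) = Add(7, Add(G, 186)) = Add(7, Add(186, G)) = Add(193, G))
Add(-33240, Function('o')(-182, 115)) = Add(-33240, Add(193, 115)) = Add(-33240, 308) = -32932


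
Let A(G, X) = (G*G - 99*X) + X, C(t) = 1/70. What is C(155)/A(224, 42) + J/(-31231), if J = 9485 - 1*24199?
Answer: 47440910031/100694990200 ≈ 0.47113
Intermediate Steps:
C(t) = 1/70
A(G, X) = G² - 98*X (A(G, X) = (G² - 99*X) + X = G² - 98*X)
J = -14714 (J = 9485 - 24199 = -14714)
C(155)/A(224, 42) + J/(-31231) = 1/(70*(224² - 98*42)) - 14714/(-31231) = 1/(70*(50176 - 4116)) - 14714*(-1/31231) = (1/70)/46060 + 14714/31231 = (1/70)*(1/46060) + 14714/31231 = 1/3224200 + 14714/31231 = 47440910031/100694990200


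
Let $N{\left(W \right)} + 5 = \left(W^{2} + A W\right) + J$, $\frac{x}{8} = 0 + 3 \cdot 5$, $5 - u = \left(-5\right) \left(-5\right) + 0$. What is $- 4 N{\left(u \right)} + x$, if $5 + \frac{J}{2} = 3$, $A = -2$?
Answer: $-1604$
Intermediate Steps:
$J = -4$ ($J = -10 + 2 \cdot 3 = -10 + 6 = -4$)
$u = -20$ ($u = 5 - \left(\left(-5\right) \left(-5\right) + 0\right) = 5 - \left(25 + 0\right) = 5 - 25 = -20$)
$x = 120$ ($x = 8 \left(0 + 3 \cdot 5\right) = 8 \left(0 + 15\right) = 8 \cdot 15 = 120$)
$N{\left(W \right)} = -9 + W^{2} - 2 W$ ($N{\left(W \right)} = -5 - \left(4 - W^{2} + 2 W\right) = -9 + W^{2} - 2 W$)
$- 4 N{\left(u \right)} + x = - 4 \left(-9 + \left(-20\right)^{2} - -40\right) + 120 = - 4 \left(-9 + 400 + 40\right) + 120 = \left(-4\right) 431 + 120 = -1724 + 120 = -1604$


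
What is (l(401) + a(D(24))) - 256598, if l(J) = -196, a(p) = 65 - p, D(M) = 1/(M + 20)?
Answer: -11296077/44 ≈ -2.5673e+5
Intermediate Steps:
D(M) = 1/(20 + M)
(l(401) + a(D(24))) - 256598 = (-196 + (65 - 1/(20 + 24))) - 256598 = (-196 + (65 - 1/44)) - 256598 = (-196 + 2859/44) - 256598 = -5765/44 - 256598 = -11296077/44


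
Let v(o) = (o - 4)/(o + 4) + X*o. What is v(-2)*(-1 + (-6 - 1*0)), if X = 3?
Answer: 63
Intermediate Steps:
v(o) = 3*o + (-4 + o)/(4 + o) (v(o) = (o - 4)/(o + 4) + 3*o = (-4 + o)/(4 + o) + 3*o = 3*o + (-4 + o)/(4 + o))
v(-2)*(-1 + (-6 - 1*0)) = ((-4 + 3*(-2)² + 13*(-2))/(4 - 2))*(-1 + (-6 - 1*0)) = ((-4 + 3*4 - 26)/2)*(-1 + (-6 + 0)) = ((-4 + 12 - 26)/2)*(-1 - 6) = ((½)*(-18))*(-7) = -9*(-7) = 63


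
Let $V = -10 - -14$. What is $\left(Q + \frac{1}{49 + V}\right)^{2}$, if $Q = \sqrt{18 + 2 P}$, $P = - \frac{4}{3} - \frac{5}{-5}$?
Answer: $\frac{146071}{8427} + \frac{4 \sqrt{39}}{159} \approx 17.491$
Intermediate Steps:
$P = - \frac{1}{3}$ ($P = \left(-4\right) \frac{1}{3} - -1 = - \frac{4}{3} + 1 = - \frac{1}{3} \approx -0.33333$)
$V = 4$ ($V = -10 + 14 = 4$)
$Q = \frac{2 \sqrt{39}}{3}$ ($Q = \sqrt{18 + 2 \left(- \frac{1}{3}\right)} = \sqrt{18 - \frac{2}{3}} = \sqrt{\frac{52}{3}} = \frac{2 \sqrt{39}}{3} \approx 4.1633$)
$\left(Q + \frac{1}{49 + V}\right)^{2} = \left(\frac{2 \sqrt{39}}{3} + \frac{1}{49 + 4}\right)^{2} = \left(\frac{2 \sqrt{39}}{3} + \frac{1}{53}\right)^{2} = \left(\frac{1}{53} + \frac{2 \sqrt{39}}{3}\right)^{2}$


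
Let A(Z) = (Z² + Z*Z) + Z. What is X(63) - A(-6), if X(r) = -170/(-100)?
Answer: -643/10 ≈ -64.300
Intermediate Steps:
X(r) = 17/10 (X(r) = -170*(-1/100) = 17/10)
A(Z) = Z + 2*Z² (A(Z) = (Z² + Z²) + Z = 2*Z² + Z = Z + 2*Z²)
X(63) - A(-6) = 17/10 - (-6)*(1 + 2*(-6)) = 17/10 - (-6)*(1 - 12) = 17/10 - (-6)*(-11) = 17/10 - 1*66 = 17/10 - 66 = -643/10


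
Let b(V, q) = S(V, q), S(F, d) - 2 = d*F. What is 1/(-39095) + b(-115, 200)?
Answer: -899106811/39095 ≈ -22998.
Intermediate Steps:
S(F, d) = 2 + F*d (S(F, d) = 2 + d*F = 2 + F*d)
b(V, q) = 2 + V*q
1/(-39095) + b(-115, 200) = 1/(-39095) + (2 - 115*200) = -1/39095 + (2 - 23000) = -1/39095 - 22998 = -899106811/39095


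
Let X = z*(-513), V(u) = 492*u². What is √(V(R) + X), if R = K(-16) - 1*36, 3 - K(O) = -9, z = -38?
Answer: 3*√33654 ≈ 550.35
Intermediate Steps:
K(O) = 12 (K(O) = 3 - 1*(-9) = 3 + 9 = 12)
R = -24 (R = 12 - 1*36 = 12 - 36 = -24)
X = 19494 (X = -38*(-513) = 19494)
√(V(R) + X) = √(492*(-24)² + 19494) = √(492*576 + 19494) = √(283392 + 19494) = √302886 = 3*√33654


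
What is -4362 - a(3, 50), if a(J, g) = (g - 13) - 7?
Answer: -4392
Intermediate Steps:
a(J, g) = -20 + g (a(J, g) = (-13 + g) - 7 = -20 + g)
-4362 - a(3, 50) = -4362 - (-20 + 50) = -4362 - 1*30 = -4362 - 30 = -4392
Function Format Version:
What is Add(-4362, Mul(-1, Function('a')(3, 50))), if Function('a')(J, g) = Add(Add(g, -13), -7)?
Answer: -4392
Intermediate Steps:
Function('a')(J, g) = Add(-20, g) (Function('a')(J, g) = Add(Add(-13, g), -7) = Add(-20, g))
Add(-4362, Mul(-1, Function('a')(3, 50))) = Add(-4362, Mul(-1, Add(-20, 50))) = Add(-4362, Mul(-1, 30)) = Add(-4362, -30) = -4392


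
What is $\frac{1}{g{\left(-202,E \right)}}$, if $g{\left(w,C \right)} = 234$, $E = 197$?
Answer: $\frac{1}{234} \approx 0.0042735$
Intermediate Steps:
$\frac{1}{g{\left(-202,E \right)}} = \frac{1}{234}$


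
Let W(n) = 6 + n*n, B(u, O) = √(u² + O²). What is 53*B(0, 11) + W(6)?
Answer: 625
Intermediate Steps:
B(u, O) = √(O² + u²)
W(n) = 6 + n²
53*B(0, 11) + W(6) = 53*√(11² + 0²) + (6 + 6²) = 53*√(121 + 0) + (6 + 36) = 53*√121 + 42 = 53*11 + 42 = 583 + 42 = 625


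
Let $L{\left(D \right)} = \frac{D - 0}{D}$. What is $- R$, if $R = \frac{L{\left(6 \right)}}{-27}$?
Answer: $\frac{1}{27} \approx 0.037037$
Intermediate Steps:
$L{\left(D \right)} = 1$ ($L{\left(D \right)} = \frac{D + 0}{D} = \frac{D}{D} = 1$)
$R = - \frac{1}{27}$ ($R = \frac{1}{-27} \cdot 1 = \left(- \frac{1}{27}\right) 1 = - \frac{1}{27} \approx -0.037037$)
$- R = \left(-1\right) \left(- \frac{1}{27}\right) = \frac{1}{27}$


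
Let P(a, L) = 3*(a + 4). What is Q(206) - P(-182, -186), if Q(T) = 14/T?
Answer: 55009/103 ≈ 534.07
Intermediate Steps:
P(a, L) = 12 + 3*a (P(a, L) = 3*(4 + a) = 12 + 3*a)
Q(206) - P(-182, -186) = 14/206 - (12 + 3*(-182)) = 14*(1/206) - (12 - 546) = 7/103 - 1*(-534) = 7/103 + 534 = 55009/103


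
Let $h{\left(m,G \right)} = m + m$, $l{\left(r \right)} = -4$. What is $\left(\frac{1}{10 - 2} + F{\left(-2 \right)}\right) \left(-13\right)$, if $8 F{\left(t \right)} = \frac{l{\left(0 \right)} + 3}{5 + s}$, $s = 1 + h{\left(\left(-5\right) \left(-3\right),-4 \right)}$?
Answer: $- \frac{455}{288} \approx -1.5799$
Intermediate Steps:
$h{\left(m,G \right)} = 2 m$
$s = 31$ ($s = 1 + 2 \left(\left(-5\right) \left(-3\right)\right) = 1 + 2 \cdot 15 = 1 + 30 = 31$)
$F{\left(t \right)} = - \frac{1}{288}$ ($F{\left(t \right)} = \frac{\left(-4 + 3\right) \frac{1}{5 + 31}}{8} = \frac{\left(-1\right) \frac{1}{36}}{8} = \frac{1}{8} \left(- \frac{1}{36}\right) = - \frac{1}{288}$)
$\left(\frac{1}{10 - 2} + F{\left(-2 \right)}\right) \left(-13\right) = \left(\frac{1}{10 - 2} - \frac{1}{288}\right) \left(-13\right) = \left(\frac{1}{8} - \frac{1}{288}\right) \left(-13\right) = \frac{35}{288} \left(-13\right) = - \frac{455}{288}$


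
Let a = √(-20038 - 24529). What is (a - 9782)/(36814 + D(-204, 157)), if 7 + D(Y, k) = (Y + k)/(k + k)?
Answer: -3071548/11557351 + 314*I*√44567/11557351 ≈ -0.26577 + 0.0057356*I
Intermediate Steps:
a = I*√44567 (a = √(-44567) = I*√44567 ≈ 211.11*I)
D(Y, k) = -7 + (Y + k)/(2*k) (D(Y, k) = -7 + (Y + k)/(k + k) = -7 + (Y + k)/((2*k)) = -7 + (Y + k)*(1/(2*k)) = -7 + (Y + k)/(2*k))
(a - 9782)/(36814 + D(-204, 157)) = (I*√44567 - 9782)/(36814 + (½)*(-204 - 13*157)/157) = (-9782 + I*√44567)/(36814 + (½)*(1/157)*(-204 - 2041)) = (-9782 + I*√44567)/(36814 + (½)*(1/157)*(-2245)) = (-9782 + I*√44567)/(36814 - 2245/314) = (-9782 + I*√44567)/(11557351/314) = (-9782 + I*√44567)*(314/11557351) = -3071548/11557351 + 314*I*√44567/11557351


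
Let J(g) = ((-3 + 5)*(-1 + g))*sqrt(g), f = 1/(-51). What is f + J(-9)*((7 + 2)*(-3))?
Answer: -1/51 + 1620*I ≈ -0.019608 + 1620.0*I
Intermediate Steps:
f = -1/51 ≈ -0.019608
J(g) = sqrt(g)*(-2 + 2*g) (J(g) = (2*(-1 + g))*sqrt(g) = (-2 + 2*g)*sqrt(g) = sqrt(g)*(-2 + 2*g))
f + J(-9)*((7 + 2)*(-3)) = -1/51 + (2*sqrt(-9)*(-1 - 9))*((7 + 2)*(-3)) = -1/51 + (2*(3*I)*(-10))*(9*(-3)) = -1/51 - 60*I*(-27) = -1/51 + 1620*I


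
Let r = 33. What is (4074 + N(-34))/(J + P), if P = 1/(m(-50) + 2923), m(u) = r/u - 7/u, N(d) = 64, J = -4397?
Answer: -302330556/321253589 ≈ -0.94110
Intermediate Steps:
m(u) = 26/u (m(u) = 33/u - 7/u = 26/u)
P = 25/73062 (P = 1/(26/(-50) + 2923) = 1/(26*(-1/50) + 2923) = 1/(-13/25 + 2923) = 1/(73062/25) = 25/73062 ≈ 0.00034218)
(4074 + N(-34))/(J + P) = (4074 + 64)/(-4397 + 25/73062) = 4138/(-321253589/73062) = 4138*(-73062/321253589) = -302330556/321253589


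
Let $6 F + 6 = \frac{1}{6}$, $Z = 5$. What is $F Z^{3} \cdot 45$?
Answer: $- \frac{21875}{4} \approx -5468.8$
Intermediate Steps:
$F = - \frac{35}{36}$ ($F = -1 + \frac{1}{6 \cdot 6} = -1 + \frac{1}{6} \cdot \frac{1}{6} = -1 + \frac{1}{36} = - \frac{35}{36} \approx -0.97222$)
$F Z^{3} \cdot 45 = - \frac{35 \cdot 5^{3}}{36} \cdot 45 = \left(- \frac{35}{36}\right) 125 \cdot 45 = \left(- \frac{4375}{36}\right) 45 = - \frac{21875}{4}$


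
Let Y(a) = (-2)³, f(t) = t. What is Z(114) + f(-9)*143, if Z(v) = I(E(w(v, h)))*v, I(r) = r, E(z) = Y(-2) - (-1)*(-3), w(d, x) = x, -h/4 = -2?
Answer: -2541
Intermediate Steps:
h = 8 (h = -4*(-2) = 8)
Y(a) = -8
E(z) = -11 (E(z) = -8 - (-1)*(-3) = -8 - 1*3 = -8 - 3 = -11)
Z(v) = -11*v
Z(114) + f(-9)*143 = -11*114 - 9*143 = -1254 - 1287 = -2541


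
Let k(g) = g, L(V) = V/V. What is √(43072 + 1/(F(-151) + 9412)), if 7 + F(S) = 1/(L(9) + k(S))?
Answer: √85722443392007422/1410749 ≈ 207.54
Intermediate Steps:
L(V) = 1
F(S) = -7 + 1/(1 + S)
√(43072 + 1/(F(-151) + 9412)) = √(43072 + 1/((-6 - 7*(-151))/(1 - 151) + 9412)) = √(43072 + 1/((-6 + 1057)/(-150) + 9412)) = √(43072 + 1/(-1/150*1051 + 9412)) = √(43072 + 1/(-1051/150 + 9412)) = √(43072 + 1/(1410749/150)) = √(43072 + 150/1410749) = √(60763781078/1410749) = √85722443392007422/1410749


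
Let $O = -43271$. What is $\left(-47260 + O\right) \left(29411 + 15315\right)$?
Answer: $-4049089506$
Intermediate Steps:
$\left(-47260 + O\right) \left(29411 + 15315\right) = \left(-47260 - 43271\right) \left(29411 + 15315\right) = \left(-90531\right) 44726 = -4049089506$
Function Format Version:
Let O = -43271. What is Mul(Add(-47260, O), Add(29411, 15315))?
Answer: -4049089506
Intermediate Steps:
Mul(Add(-47260, O), Add(29411, 15315)) = Mul(Add(-47260, -43271), Add(29411, 15315)) = Mul(-90531, 44726) = -4049089506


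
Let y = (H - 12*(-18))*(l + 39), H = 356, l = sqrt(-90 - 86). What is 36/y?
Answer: 27/18667 - 36*I*sqrt(11)/242671 ≈ 0.0014464 - 0.00049202*I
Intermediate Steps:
l = 4*I*sqrt(11) (l = sqrt(-176) = 4*I*sqrt(11) ≈ 13.266*I)
y = 22308 + 2288*I*sqrt(11) (y = (356 - 12*(-18))*(4*I*sqrt(11) + 39) = (356 + 216)*(39 + 4*I*sqrt(11)) = 572*(39 + 4*I*sqrt(11)) = 22308 + 2288*I*sqrt(11) ≈ 22308.0 + 7588.4*I)
36/y = 36/(22308 + 2288*I*sqrt(11))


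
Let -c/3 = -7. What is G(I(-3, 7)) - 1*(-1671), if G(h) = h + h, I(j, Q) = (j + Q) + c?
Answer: 1721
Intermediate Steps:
c = 21 (c = -3*(-7) = 21)
I(j, Q) = 21 + Q + j (I(j, Q) = (j + Q) + 21 = (Q + j) + 21 = 21 + Q + j)
G(h) = 2*h
G(I(-3, 7)) - 1*(-1671) = 2*(21 + 7 - 3) - 1*(-1671) = 2*25 + 1671 = 50 + 1671 = 1721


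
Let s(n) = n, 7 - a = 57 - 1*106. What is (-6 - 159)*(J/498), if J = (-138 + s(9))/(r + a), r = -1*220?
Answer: -7095/27224 ≈ -0.26062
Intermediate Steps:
a = 56 (a = 7 - (57 - 1*106) = 7 - (57 - 106) = 7 - 1*(-49) = 7 + 49 = 56)
r = -220
J = 129/164 (J = (-138 + 9)/(-220 + 56) = -129/(-164) = -129*(-1/164) = 129/164 ≈ 0.78658)
(-6 - 159)*(J/498) = (-6 - 159)*((129/164)/498) = -21285/(164*498) = -165*43/27224 = -7095/27224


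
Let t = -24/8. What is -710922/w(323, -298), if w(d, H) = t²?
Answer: -236974/3 ≈ -78991.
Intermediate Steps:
t = -3 (t = -24*⅛ = -3)
w(d, H) = 9 (w(d, H) = (-3)² = 9)
-710922/w(323, -298) = -710922/9 = -710922*⅑ = -236974/3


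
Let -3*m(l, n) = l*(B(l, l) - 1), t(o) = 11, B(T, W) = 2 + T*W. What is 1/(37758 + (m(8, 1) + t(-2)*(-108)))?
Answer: 3/109190 ≈ 2.7475e-5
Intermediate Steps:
m(l, n) = -l*(1 + l**2)/3 (m(l, n) = -l*((2 + l*l) - 1)/3 = -l*((2 + l**2) - 1)/3 = -l*(1 + l**2)/3)
1/(37758 + (m(8, 1) + t(-2)*(-108))) = 1/(37758 + (-1/3*8*(1 + 8**2) + 11*(-108))) = 1/(37758 + (-1/3*8*(1 + 64) - 1188)) = 1/(37758 + (-1/3*8*65 - 1188)) = 1/(37758 + (-520/3 - 1188)) = 1/(37758 - 4084/3) = 1/(109190/3) = 3/109190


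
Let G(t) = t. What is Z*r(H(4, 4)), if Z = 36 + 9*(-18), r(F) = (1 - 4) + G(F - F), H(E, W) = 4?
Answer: 378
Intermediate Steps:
r(F) = -3 (r(F) = (1 - 4) + (F - F) = -3 + 0 = -3)
Z = -126 (Z = 36 - 162 = -126)
Z*r(H(4, 4)) = -126*(-3) = 378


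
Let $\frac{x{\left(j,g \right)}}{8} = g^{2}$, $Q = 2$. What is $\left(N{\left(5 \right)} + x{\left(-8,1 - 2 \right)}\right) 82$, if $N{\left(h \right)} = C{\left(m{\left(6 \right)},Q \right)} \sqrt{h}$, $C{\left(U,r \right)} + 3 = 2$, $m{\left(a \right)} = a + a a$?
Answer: $656 - 82 \sqrt{5} \approx 472.64$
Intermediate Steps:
$m{\left(a \right)} = a + a^{2}$
$C{\left(U,r \right)} = -1$ ($C{\left(U,r \right)} = -3 + 2 = -1$)
$x{\left(j,g \right)} = 8 g^{2}$
$N{\left(h \right)} = - \sqrt{h}$
$\left(N{\left(5 \right)} + x{\left(-8,1 - 2 \right)}\right) 82 = \left(- \sqrt{5} + 8 \left(1 - 2\right)^{2}\right) 82 = \left(- \sqrt{5} + 8 \left(-1\right)^{2}\right) 82 = \left(- \sqrt{5} + 8 \cdot 1\right) 82 = \left(- \sqrt{5} + 8\right) 82 = \left(8 - \sqrt{5}\right) 82 = 656 - 82 \sqrt{5}$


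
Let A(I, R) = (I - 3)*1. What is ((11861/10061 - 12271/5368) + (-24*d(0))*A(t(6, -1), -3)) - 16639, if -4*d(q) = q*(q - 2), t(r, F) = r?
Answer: -898689715955/54007448 ≈ -16640.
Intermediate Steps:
A(I, R) = -3 + I (A(I, R) = (-3 + I)*1 = -3 + I)
d(q) = -q*(-2 + q)/4 (d(q) = -q*(q - 2)/4 = -q*(-2 + q)/4)
((11861/10061 - 12271/5368) + (-24*d(0))*A(t(6, -1), -3)) - 16639 = ((11861/10061 - 12271/5368) + (-6*0*(2 - 1*0))*(-3 + 6)) - 16639 = ((11861*(1/10061) - 12271*1/5368) - 6*0*(2 + 0)*3) - 16639 = ((11861/10061 - 12271/5368) - 6*0*2*3) - 16639 = (-59788683/54007448 - 24*0*3) - 16639 = (-59788683/54007448 + 0*3) - 16639 = (-59788683/54007448 + 0) - 16639 = -59788683/54007448 - 16639 = -898689715955/54007448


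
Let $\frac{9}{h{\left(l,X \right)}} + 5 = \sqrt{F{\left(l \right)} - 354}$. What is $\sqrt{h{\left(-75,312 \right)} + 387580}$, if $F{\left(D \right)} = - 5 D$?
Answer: $\sqrt{387580 - \frac{9}{5 - \sqrt{21}}} \approx 622.54$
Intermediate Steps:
$h{\left(l,X \right)} = \frac{9}{-5 + \sqrt{-354 - 5 l}}$ ($h{\left(l,X \right)} = \frac{9}{-5 + \sqrt{- 5 l - 354}} = \frac{9}{-5 + \sqrt{-354 - 5 l}}$)
$\sqrt{h{\left(-75,312 \right)} + 387580} = \sqrt{\frac{9}{-5 + \sqrt{-354 - -375}} + 387580} = \sqrt{\frac{9}{-5 + \sqrt{-354 + 375}} + 387580} = \sqrt{\frac{9}{-5 + \sqrt{21}} + 387580} = \sqrt{387580 + \frac{9}{-5 + \sqrt{21}}}$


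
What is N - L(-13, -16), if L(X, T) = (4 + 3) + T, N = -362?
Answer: -353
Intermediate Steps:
L(X, T) = 7 + T
N - L(-13, -16) = -362 - (7 - 16) = -362 - 1*(-9) = -362 + 9 = -353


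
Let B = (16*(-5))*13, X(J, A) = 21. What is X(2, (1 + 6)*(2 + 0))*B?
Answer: -21840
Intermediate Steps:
B = -1040 (B = -80*13 = -1040)
X(2, (1 + 6)*(2 + 0))*B = 21*(-1040) = -21840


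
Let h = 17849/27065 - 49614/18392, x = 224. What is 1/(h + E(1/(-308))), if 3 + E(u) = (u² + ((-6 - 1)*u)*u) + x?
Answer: 2217381320/485521887747 ≈ 0.0045670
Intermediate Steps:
E(u) = 221 - 6*u² (E(u) = -3 + ((u² + ((-6 - 1)*u)*u) + 224) = -3 + ((u² + (-7*u)*u) + 224) = -3 + ((u² - 7*u²) + 224) = -3 + (-6*u² + 224) = -3 + (224 - 6*u²) = 221 - 6*u²)
h = -507262051/248889740 (h = 17849*(1/27065) - 49614*1/18392 = 17849/27065 - 24807/9196 = -507262051/248889740 ≈ -2.0381)
1/(h + E(1/(-308))) = 1/(-507262051/248889740 + (221 - 6*(1/(-308))²)) = 1/(-507262051/248889740 + (221 - 6*(-1/308)²)) = 1/(-507262051/248889740 + (221 - 6*1/94864)) = 1/(-507262051/248889740 + (221 - 3/47432)) = 1/(-507262051/248889740 + 10482469/47432) = 1/(485521887747/2217381320) = 2217381320/485521887747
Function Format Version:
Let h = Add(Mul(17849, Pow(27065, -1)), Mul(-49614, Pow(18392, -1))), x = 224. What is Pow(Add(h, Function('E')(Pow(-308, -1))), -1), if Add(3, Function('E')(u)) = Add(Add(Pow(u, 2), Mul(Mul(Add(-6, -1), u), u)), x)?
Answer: Rational(2217381320, 485521887747) ≈ 0.0045670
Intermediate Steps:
Function('E')(u) = Add(221, Mul(-6, Pow(u, 2))) (Function('E')(u) = Add(-3, Add(Add(Pow(u, 2), Mul(Mul(Add(-6, -1), u), u)), 224)) = Add(-3, Add(Add(Pow(u, 2), Mul(Mul(-7, u), u)), 224)) = Add(-3, Add(Add(Pow(u, 2), Mul(-7, Pow(u, 2))), 224)) = Add(-3, Add(Mul(-6, Pow(u, 2)), 224)) = Add(-3, Add(224, Mul(-6, Pow(u, 2)))) = Add(221, Mul(-6, Pow(u, 2))))
h = Rational(-507262051, 248889740) (h = Add(Mul(17849, Rational(1, 27065)), Mul(-49614, Rational(1, 18392))) = Add(Rational(17849, 27065), Rational(-24807, 9196)) = Rational(-507262051, 248889740) ≈ -2.0381)
Pow(Add(h, Function('E')(Pow(-308, -1))), -1) = Pow(Add(Rational(-507262051, 248889740), Add(221, Mul(-6, Pow(Pow(-308, -1), 2)))), -1) = Pow(Add(Rational(-507262051, 248889740), Add(221, Mul(-6, Pow(Rational(-1, 308), 2)))), -1) = Pow(Add(Rational(-507262051, 248889740), Add(221, Mul(-6, Rational(1, 94864)))), -1) = Pow(Add(Rational(-507262051, 248889740), Add(221, Rational(-3, 47432))), -1) = Pow(Add(Rational(-507262051, 248889740), Rational(10482469, 47432)), -1) = Pow(Rational(485521887747, 2217381320), -1) = Rational(2217381320, 485521887747)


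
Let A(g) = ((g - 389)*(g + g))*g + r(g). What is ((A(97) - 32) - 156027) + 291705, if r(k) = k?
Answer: -5359113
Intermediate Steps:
A(g) = g + 2*g²*(-389 + g) (A(g) = ((g - 389)*(g + g))*g + g = ((-389 + g)*(2*g))*g + g = (2*g*(-389 + g))*g + g = 2*g²*(-389 + g) + g = g + 2*g²*(-389 + g))
((A(97) - 32) - 156027) + 291705 = ((97*(1 - 778*97 + 2*97²) - 32) - 156027) + 291705 = ((97*(1 - 75466 + 2*9409) - 32) - 156027) + 291705 = ((97*(1 - 75466 + 18818) - 32) - 156027) + 291705 = ((97*(-56647) - 32) - 156027) + 291705 = ((-5494759 - 32) - 156027) + 291705 = (-5494791 - 156027) + 291705 = -5650818 + 291705 = -5359113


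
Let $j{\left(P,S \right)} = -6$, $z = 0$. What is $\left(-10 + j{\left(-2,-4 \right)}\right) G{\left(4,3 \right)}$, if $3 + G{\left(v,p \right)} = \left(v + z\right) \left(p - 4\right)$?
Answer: $112$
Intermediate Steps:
$G{\left(v,p \right)} = -3 + v \left(-4 + p\right)$ ($G{\left(v,p \right)} = -3 + \left(v + 0\right) \left(p - 4\right) = -3 + v \left(-4 + p\right)$)
$\left(-10 + j{\left(-2,-4 \right)}\right) G{\left(4,3 \right)} = \left(-10 - 6\right) \left(-3 - 16 + 3 \cdot 4\right) = - 16 \left(-3 - 16 + 12\right) = \left(-16\right) \left(-7\right) = 112$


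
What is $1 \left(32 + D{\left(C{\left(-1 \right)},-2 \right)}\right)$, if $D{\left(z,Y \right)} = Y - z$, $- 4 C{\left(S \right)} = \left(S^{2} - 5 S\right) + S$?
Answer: $\frac{125}{4} \approx 31.25$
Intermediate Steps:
$C{\left(S \right)} = S - \frac{S^{2}}{4}$ ($C{\left(S \right)} = - \frac{\left(S^{2} - 5 S\right) + S}{4} = - \frac{S^{2} - 4 S}{4} = S - \frac{S^{2}}{4}$)
$1 \left(32 + D{\left(C{\left(-1 \right)},-2 \right)}\right) = 1 \left(32 - \left(2 + \frac{1}{4} \left(-1\right) \left(4 - -1\right)\right)\right) = 1 \left(32 - \left(2 + \frac{1}{4} \left(-1\right) \left(4 + 1\right)\right)\right) = 1 \left(32 - \left(2 + \frac{1}{4} \left(-1\right) 5\right)\right) = 1 \left(32 - \frac{3}{4}\right) = 1 \cdot \frac{125}{4} = \frac{125}{4}$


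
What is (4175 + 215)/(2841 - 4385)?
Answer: -2195/772 ≈ -2.8433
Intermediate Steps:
(4175 + 215)/(2841 - 4385) = 4390/(-1544) = 4390*(-1/1544) = -2195/772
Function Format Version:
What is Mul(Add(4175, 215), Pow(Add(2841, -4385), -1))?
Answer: Rational(-2195, 772) ≈ -2.8433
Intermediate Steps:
Mul(Add(4175, 215), Pow(Add(2841, -4385), -1)) = Mul(4390, Pow(-1544, -1)) = Mul(4390, Rational(-1, 1544)) = Rational(-2195, 772)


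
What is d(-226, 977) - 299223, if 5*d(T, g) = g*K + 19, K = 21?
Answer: -1475579/5 ≈ -2.9512e+5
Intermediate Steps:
d(T, g) = 19/5 + 21*g/5 (d(T, g) = (g*21 + 19)/5 = (21*g + 19)/5 = (19 + 21*g)/5 = 19/5 + 21*g/5)
d(-226, 977) - 299223 = (19/5 + (21/5)*977) - 299223 = (19/5 + 20517/5) - 299223 = 20536/5 - 299223 = -1475579/5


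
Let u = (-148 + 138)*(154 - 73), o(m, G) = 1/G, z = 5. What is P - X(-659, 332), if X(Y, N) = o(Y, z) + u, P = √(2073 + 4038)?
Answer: 4049/5 + 3*√679 ≈ 887.97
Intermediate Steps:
P = 3*√679 (P = √6111 = 3*√679 ≈ 78.173)
u = -810 (u = -10*81 = -810)
X(Y, N) = -4049/5 (X(Y, N) = 1/5 - 810 = ⅕ - 810 = -4049/5)
P - X(-659, 332) = 3*√679 - 1*(-4049/5) = 3*√679 + 4049/5 = 4049/5 + 3*√679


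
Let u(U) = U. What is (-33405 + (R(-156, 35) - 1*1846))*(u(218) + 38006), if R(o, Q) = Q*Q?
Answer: -1300609824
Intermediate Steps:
R(o, Q) = Q²
(-33405 + (R(-156, 35) - 1*1846))*(u(218) + 38006) = (-33405 + (35² - 1*1846))*(218 + 38006) = (-33405 + (1225 - 1846))*38224 = (-33405 - 621)*38224 = -34026*38224 = -1300609824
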